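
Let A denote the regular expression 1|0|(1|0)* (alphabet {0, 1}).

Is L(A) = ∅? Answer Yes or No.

The empty string ε matches the expression, so it belongs to L(A).
Since L(A) contains at least one string, it is not empty.

No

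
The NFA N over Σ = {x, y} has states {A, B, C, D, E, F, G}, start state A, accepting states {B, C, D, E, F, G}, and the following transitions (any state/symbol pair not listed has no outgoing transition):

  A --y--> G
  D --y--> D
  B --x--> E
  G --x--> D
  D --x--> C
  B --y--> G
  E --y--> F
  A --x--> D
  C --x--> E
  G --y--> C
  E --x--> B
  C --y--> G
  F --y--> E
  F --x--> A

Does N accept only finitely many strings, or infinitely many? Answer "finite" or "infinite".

infinite

State E is reachable from the start and can reach an accepting state, and it lies on the cycle E → B → E.
Traversing that cycle any number of times yields accepted strings of unbounded length, so the language is infinite.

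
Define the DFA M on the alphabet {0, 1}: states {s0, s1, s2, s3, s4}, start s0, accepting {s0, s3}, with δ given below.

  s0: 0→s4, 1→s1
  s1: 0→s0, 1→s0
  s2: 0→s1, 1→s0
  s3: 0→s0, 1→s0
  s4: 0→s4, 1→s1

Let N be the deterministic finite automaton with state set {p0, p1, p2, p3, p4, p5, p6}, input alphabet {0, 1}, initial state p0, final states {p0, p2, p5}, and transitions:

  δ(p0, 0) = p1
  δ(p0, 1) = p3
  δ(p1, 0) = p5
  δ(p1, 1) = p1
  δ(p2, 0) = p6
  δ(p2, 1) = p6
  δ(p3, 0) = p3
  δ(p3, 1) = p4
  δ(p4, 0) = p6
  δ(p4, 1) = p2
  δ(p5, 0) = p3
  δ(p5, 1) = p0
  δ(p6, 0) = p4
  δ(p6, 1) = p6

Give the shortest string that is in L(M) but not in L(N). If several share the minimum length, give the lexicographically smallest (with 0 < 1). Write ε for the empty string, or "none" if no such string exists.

The string 10 is accepted by M but not by N.
No shorter string lies in the difference, and 10 is the lexicographically first length-2 string in L(M) \ L(N).

10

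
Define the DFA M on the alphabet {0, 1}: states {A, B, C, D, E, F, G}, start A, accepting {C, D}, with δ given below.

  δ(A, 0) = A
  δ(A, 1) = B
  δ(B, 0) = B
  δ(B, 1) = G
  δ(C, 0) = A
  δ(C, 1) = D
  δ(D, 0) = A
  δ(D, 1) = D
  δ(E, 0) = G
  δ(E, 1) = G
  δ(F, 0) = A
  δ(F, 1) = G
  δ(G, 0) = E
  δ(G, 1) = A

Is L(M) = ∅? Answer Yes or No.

The states reachable from the start state are {A, B, E, G}.
None of the accepting states {C, D} is reachable, so no string is accepted and L(M) = ∅.

Yes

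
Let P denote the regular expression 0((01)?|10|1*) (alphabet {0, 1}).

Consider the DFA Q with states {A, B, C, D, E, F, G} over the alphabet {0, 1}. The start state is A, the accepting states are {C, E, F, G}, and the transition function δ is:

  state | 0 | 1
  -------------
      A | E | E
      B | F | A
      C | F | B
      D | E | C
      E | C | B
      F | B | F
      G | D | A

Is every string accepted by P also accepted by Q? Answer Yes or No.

No

The string 01 is in L(P) but not in L(Q).
So L(P) ⊄ L(Q).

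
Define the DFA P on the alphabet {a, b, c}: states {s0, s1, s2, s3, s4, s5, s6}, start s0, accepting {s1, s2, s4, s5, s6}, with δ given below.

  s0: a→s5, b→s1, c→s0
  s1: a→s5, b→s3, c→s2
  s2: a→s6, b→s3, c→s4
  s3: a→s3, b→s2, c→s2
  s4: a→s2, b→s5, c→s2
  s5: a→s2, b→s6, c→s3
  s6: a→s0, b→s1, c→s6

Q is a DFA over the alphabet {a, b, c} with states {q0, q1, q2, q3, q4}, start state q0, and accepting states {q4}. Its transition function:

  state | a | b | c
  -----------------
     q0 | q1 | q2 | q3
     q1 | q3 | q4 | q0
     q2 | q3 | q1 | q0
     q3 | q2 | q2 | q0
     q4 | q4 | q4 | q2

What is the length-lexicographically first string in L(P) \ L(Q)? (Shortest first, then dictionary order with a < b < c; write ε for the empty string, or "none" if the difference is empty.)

The string a is accepted by P but not by Q.
No shorter string lies in the difference, and a is the lexicographically first length-1 string in L(P) \ L(Q).

a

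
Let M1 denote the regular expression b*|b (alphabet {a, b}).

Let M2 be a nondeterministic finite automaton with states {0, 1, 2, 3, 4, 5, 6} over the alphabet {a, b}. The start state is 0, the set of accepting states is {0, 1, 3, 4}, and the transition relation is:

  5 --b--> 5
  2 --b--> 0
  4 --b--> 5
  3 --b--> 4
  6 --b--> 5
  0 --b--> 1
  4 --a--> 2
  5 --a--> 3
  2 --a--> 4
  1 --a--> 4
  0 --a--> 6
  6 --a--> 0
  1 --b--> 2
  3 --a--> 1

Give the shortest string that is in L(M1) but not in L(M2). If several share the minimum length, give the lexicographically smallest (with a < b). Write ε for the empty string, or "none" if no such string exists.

The string bb is accepted by M1 but not by M2.
No shorter string lies in the difference, and bb is the lexicographically first length-2 string in L(M1) \ L(M2).

bb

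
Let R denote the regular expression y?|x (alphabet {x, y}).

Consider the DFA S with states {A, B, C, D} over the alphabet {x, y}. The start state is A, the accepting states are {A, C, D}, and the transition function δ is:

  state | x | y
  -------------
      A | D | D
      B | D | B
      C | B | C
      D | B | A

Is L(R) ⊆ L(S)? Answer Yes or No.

Yes

Converting the expression R to a DFA (subset construction, then merging equivalent states) gives the minimal DFA with states {r0, r1, r2}, start state r0, accepting states {r0, r1} and transitions r0: x→r1, y→r1; r1: x→r2, y→r2; r2: x→r2, y→r2.
Exploring the product automaton R × S from the start pair (r0, A), following both machines on each input symbol, reaches 5 state pairs: (r0, A), (r1, D), (r2, B), (r2, A), (r2, D).
R accepts in {r0, r1} and S accepts in {A, C, D}. The reachable pairs whose R-component is accepting are (r0, A), (r1, D); in each of them the S-component is accepting too, so the product for L(R) \ L(S) (R-component accepting, S-component rejecting) has no reachable accepting pair and the difference is empty.
Hence every string in L(R) is also in L(S).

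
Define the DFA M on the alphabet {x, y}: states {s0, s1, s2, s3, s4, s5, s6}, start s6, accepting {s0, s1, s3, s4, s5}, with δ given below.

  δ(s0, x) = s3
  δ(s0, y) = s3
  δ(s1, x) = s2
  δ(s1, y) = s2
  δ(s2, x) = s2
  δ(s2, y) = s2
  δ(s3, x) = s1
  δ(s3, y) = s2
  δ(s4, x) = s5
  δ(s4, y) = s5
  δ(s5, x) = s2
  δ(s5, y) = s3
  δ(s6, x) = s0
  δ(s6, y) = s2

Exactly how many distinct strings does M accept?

5

The useful subgraph on states {s0, s1, s3, s6} is acyclic, so L(M) is finite; the longest accepting path visits 4 useful states, giving maximum string length 3.
Counting accepting paths from s6 by length: 1 of length 1, 2 of length 2, 2 of length 3. Total 5.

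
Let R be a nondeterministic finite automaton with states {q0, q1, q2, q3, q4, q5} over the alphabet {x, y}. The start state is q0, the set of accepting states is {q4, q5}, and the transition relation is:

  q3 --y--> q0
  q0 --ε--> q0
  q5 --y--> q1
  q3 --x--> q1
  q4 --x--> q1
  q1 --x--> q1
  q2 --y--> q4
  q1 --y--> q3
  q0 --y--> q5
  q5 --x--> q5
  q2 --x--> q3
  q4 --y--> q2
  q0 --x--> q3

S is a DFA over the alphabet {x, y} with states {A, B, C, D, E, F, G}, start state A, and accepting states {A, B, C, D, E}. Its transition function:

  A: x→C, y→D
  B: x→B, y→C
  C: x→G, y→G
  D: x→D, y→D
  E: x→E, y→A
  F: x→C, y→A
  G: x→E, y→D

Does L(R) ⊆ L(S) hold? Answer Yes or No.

Yes

Exploring the product automaton R × S from the start pair (q0, A), following both machines on each input symbol, reaches 13 state pairs: (q0, A), (q3, C), (q5, D), (q1, G), (q0, G), (q1, D), (q1, E), (q3, D), (q3, E), (q3, A), (q0, D), (q1, C), (q3, G).
R accepts in {q4, q5} and S accepts in {A, B, C, D, E}. The reachable pairs whose R-component is accepting are (q5, D); in each of them the S-component is accepting too, so the product for L(R) \ L(S) (R-component accepting, S-component rejecting) has no reachable accepting pair and the difference is empty.
Hence every string in L(R) is also in L(S).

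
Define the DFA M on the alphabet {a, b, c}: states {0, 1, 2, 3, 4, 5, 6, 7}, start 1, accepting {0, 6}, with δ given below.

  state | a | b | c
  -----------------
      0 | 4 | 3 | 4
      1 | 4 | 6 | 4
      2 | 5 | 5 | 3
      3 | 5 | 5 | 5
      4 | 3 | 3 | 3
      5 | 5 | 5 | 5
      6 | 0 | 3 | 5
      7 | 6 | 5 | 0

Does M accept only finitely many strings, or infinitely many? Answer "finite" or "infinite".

The useful states (reachable from 1 and able to reach an accepting state) are {0, 1, 6}.
Restricted to these states the transition graph has no cycle, so every accepting path has bounded length and L is finite.

finite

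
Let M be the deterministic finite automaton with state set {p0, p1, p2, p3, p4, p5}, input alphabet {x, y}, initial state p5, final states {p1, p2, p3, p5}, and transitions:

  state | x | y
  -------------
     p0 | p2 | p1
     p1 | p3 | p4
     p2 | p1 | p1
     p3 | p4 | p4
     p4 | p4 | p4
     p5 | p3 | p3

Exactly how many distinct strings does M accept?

The useful subgraph on states {p3, p5} is acyclic, so L(M) is finite; the longest accepting path visits 2 useful states, giving maximum string length 1.
Counting accepting paths from p5 by length: 1 of length 0, 2 of length 1. Total 3.

3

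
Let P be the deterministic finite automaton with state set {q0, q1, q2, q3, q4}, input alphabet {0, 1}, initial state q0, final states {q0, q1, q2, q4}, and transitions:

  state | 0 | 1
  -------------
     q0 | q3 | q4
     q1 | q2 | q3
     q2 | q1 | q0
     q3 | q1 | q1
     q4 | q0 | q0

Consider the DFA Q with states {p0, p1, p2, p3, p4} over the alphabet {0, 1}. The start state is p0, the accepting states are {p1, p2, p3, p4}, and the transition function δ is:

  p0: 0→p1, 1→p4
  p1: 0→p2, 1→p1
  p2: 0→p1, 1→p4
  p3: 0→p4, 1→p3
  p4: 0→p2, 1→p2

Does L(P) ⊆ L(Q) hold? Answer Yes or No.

No

The empty string ε is in L(P) but not in L(Q).
So L(P) ⊄ L(Q).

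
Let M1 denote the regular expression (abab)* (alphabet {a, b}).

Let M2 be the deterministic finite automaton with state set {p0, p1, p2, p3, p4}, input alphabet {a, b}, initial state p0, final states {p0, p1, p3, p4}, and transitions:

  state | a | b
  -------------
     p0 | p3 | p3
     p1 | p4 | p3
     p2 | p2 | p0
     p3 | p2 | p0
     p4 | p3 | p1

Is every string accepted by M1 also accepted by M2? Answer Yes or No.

Yes

Converting the expression M1 to a DFA (subset construction, then merging equivalent states) gives the minimal DFA with states {r0, r1, r2, r3, r4}, start state r0, accepting states {r0} and transitions r0: a→r1, b→r2; r1: a→r2, b→r3; r2: a→r2, b→r2; r3: a→r4, b→r2; r4: a→r2, b→r0.
Exploring the product automaton M1 × M2 from the start pair (r0, p0), following both machines on each input symbol, reaches 7 state pairs: (r0, p0), (r1, p3), (r2, p3), (r2, p2), (r3, p0), (r2, p0), (r4, p3).
M1 accepts in {r0} and M2 accepts in {p0, p1, p3, p4}. The reachable pairs whose M1-component is accepting are (r0, p0); in each of them the M2-component is accepting too, so the product for L(M1) \ L(M2) (M1-component accepting, M2-component rejecting) has no reachable accepting pair and the difference is empty.
Hence every string in L(M1) is also in L(M2).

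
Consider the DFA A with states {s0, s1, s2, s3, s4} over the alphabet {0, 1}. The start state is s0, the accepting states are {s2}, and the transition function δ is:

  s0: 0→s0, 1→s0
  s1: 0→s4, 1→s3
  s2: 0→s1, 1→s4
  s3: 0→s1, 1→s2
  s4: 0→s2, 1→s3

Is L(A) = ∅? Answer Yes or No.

The states reachable from the start state are {s0}.
None of the accepting states {s2} is reachable, so no string is accepted and L(A) = ∅.

Yes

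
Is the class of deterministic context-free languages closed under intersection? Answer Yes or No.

No

DCFLs are closed under complement (normalise the DPDA to read all of its input, then flip the verdict). If they were also closed under intersection, De Morgan would make them closed under union; but {aⁿbⁿ : n≥0} and {aⁿb²ⁿ : n≥0} are DCFLs (push the a's; pop one per b, respectively one per two b's) whose union no deterministic PDA accepts: a DPDA for it would have a single run on aⁿb²ⁿ, accepting after the prefix aⁿbⁿ and accepting again after n more b's; an ordinary PDA that simulates it on a's and b's and, at any moment when it is accepting, may switch to reading only a fresh letter c while feeding each c to the simulation as a b, would accept aⁱbʲcᵏ (k≥1) exactly when both aⁱbʲ and aⁱbʲ⁺ᵏ are in the language, i.e. its language intersected with the regular set a*b*c⁺ would be exactly {aⁿbⁿcⁿ : n≥1} — impossible, since context-free languages are closed under intersection with regular sets and {aⁿbⁿcⁿ} is not context-free.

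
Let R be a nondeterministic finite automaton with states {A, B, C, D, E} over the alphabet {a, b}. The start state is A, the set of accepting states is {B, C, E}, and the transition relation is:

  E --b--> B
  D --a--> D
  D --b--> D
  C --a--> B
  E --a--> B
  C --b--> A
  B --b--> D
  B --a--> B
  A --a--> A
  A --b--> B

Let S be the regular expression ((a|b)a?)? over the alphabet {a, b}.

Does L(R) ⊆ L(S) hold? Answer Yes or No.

The string ab is in L(R) but not in L(S).
So L(R) ⊄ L(S).

No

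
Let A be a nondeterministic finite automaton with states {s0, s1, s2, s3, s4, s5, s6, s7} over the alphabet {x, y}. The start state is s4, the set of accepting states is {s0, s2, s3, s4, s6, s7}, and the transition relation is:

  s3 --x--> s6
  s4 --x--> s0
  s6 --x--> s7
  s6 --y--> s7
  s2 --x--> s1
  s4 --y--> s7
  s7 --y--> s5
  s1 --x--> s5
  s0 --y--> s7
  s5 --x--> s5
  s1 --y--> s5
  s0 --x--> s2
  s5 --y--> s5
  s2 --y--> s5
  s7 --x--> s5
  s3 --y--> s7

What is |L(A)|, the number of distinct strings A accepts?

5

The useful subgraph on states {s0, s2, s4, s7} is acyclic, so L(A) is finite; the longest accepting path visits 3 useful states, giving maximum string length 2.
Counting accepting paths from s4 by length: 1 of length 0, 2 of length 1, 2 of length 2. Total 5.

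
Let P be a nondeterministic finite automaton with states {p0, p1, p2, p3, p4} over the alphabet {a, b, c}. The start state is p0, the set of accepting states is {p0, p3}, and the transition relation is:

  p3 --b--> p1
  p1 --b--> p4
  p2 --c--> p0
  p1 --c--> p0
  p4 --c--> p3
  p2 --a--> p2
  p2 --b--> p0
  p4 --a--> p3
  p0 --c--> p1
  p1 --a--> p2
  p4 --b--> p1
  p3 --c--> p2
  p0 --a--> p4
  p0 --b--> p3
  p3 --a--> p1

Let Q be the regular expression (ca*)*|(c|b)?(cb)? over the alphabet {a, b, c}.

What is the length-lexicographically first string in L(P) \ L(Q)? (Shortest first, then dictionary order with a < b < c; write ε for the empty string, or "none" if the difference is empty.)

The string aa is accepted by P but not by Q.
No shorter string lies in the difference, and aa is the lexicographically first length-2 string in L(P) \ L(Q).

aa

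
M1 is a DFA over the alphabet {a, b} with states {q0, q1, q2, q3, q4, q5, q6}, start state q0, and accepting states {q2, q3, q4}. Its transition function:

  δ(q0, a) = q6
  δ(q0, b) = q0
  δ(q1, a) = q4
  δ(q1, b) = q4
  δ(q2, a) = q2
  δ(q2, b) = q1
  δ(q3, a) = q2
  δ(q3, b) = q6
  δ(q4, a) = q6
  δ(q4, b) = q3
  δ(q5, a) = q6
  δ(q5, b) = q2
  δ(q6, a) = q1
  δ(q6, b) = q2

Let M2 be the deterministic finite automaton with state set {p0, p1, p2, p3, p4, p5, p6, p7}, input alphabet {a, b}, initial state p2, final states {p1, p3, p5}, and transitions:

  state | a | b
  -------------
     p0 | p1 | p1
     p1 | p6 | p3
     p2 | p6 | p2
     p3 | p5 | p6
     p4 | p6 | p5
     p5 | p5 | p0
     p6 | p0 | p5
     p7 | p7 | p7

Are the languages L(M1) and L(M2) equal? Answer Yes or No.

Exploring the product automaton M1 × M2 from the start pair (q0, p2), following both machines on each input symbol, reaches 6 state pairs: (q0, p2), (q6, p6), (q1, p0), (q2, p5), (q4, p1), (q3, p3).
M1 accepts in {q2, q3, q4} and M2 accepts in {p1, p3, p5}. In every reachable pair the two components are either both accepting — (q2, p5), (q4, p1), (q3, p3) — or both non-accepting, so no string is accepted by exactly one of the machines: L(M1) \ L(M2) and L(M2) \ L(M1) are both empty.
Hence every string is accepted by M1 iff it is accepted by M2, and the two languages coincide.

Yes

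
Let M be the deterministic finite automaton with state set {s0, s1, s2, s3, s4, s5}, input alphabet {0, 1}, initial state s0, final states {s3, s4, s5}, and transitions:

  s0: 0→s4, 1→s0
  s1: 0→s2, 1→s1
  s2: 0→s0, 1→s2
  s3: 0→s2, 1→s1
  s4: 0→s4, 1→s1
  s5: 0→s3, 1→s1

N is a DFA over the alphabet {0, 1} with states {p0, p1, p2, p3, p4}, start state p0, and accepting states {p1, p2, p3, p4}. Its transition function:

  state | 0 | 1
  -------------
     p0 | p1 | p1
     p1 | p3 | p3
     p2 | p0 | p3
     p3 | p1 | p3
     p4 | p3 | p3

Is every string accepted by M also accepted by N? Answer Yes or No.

Yes

Exploring the product automaton M × N from the start pair (s0, p0), following both machines on each input symbol, reaches 8 state pairs: (s0, p0), (s4, p1), (s0, p1), (s4, p3), (s1, p3), (s0, p3), (s2, p1), (s2, p3).
M accepts in {s3, s4, s5} and N accepts in {p1, p2, p3, p4}. The reachable pairs whose M-component is accepting are (s4, p1), (s4, p3); in each of them the N-component is accepting too, so the product for L(M) \ L(N) (M-component accepting, N-component rejecting) has no reachable accepting pair and the difference is empty.
Hence every string in L(M) is also in L(N).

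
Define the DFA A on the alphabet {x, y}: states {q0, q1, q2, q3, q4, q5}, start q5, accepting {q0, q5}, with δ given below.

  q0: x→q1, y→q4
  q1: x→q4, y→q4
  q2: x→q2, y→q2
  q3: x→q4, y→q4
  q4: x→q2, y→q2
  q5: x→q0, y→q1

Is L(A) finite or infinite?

finite

The useful states (reachable from q5 and able to reach an accepting state) are {q0, q5}.
Restricted to these states the transition graph has no cycle, so every accepting path has bounded length and L is finite.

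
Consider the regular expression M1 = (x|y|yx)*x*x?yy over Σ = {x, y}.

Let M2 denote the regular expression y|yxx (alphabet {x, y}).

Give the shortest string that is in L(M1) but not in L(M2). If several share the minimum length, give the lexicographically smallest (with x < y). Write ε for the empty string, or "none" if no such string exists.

yy

The string yy is accepted by M1 but not by M2.
No shorter string lies in the difference, and yy is the lexicographically first length-2 string in L(M1) \ L(M2).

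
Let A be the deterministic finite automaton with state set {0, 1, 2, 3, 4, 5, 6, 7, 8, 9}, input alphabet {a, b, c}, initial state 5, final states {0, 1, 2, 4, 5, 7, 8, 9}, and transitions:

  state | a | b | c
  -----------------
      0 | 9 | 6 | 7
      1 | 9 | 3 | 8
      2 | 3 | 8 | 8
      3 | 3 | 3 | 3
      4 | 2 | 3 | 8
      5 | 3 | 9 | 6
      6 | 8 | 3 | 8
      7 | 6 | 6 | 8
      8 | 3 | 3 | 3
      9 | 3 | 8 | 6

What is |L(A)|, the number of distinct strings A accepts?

The useful subgraph on states {5, 6, 8, 9} is acyclic, so L(A) is finite; the longest accepting path visits 4 useful states, giving maximum string length 3.
Counting accepting paths from 5 by length: 1 of length 0, 1 of length 1, 3 of length 2, 2 of length 3. Total 7.

7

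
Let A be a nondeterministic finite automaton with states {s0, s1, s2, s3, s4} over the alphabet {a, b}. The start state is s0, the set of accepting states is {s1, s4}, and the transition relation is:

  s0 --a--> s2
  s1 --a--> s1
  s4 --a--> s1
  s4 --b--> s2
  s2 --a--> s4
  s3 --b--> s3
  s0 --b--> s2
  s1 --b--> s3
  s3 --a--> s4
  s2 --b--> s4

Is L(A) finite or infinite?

infinite

State s1 is reachable from the start and can reach an accepting state, and it lies on the cycle s1 → s1.
Traversing that cycle any number of times yields accepted strings of unbounded length, so the language is infinite.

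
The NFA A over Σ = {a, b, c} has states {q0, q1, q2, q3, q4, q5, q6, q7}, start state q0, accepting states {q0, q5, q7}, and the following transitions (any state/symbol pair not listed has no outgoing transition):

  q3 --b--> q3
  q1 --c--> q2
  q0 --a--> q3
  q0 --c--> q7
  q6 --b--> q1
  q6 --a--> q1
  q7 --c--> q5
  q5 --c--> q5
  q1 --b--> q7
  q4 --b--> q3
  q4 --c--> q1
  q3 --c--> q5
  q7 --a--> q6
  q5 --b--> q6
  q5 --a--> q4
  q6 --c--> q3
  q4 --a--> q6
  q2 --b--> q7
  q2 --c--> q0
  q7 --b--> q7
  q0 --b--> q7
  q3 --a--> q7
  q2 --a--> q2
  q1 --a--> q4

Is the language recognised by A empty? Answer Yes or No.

No

The empty string ε is accepted: the run q0 ends in the accepting state q0.
Since at least one string is accepted, L(A) is not empty.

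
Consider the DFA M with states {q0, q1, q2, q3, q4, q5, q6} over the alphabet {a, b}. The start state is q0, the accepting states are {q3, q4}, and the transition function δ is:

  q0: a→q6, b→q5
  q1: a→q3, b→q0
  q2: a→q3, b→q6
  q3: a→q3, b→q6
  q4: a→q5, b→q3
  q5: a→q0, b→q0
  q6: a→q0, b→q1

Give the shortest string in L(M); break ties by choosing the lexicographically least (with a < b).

aba

A breadth-first search from q0 reaches an accepting state first via the path q0 → q6 → q1 → q3 on input aba.
No string of length < 3 is accepted (BFS exhausts all shorter strings without reaching an accepting state), and aba is the lexicographically least accepting string of length 3.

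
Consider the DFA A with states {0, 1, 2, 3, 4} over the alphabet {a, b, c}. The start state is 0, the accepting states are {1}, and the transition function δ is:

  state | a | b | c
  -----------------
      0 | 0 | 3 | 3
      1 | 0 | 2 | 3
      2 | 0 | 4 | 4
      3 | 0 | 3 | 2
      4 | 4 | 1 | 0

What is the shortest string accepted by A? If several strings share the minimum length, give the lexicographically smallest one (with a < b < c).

A breadth-first search from 0 reaches an accepting state first via the path 0 → 3 → 2 → 4 → 1 on input bcbb.
No string of length < 4 is accepted (BFS exhausts all shorter strings without reaching an accepting state), and bcbb is the lexicographically least accepting string of length 4.

bcbb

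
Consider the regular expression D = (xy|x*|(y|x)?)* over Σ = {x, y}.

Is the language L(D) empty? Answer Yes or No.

No

The empty string ε matches the expression, so it belongs to L(D).
Since L(D) contains at least one string, it is not empty.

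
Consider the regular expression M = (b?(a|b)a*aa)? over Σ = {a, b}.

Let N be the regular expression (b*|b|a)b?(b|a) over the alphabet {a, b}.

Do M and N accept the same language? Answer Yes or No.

The empty string ε is accepted by M but rejected by N.
So L(M) ≠ L(N).

No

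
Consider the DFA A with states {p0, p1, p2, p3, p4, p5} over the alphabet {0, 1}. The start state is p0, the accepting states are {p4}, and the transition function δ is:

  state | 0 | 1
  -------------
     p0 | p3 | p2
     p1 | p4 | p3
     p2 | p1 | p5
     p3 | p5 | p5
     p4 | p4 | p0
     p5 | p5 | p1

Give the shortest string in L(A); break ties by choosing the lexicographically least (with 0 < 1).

100

A breadth-first search from p0 reaches an accepting state first via the path p0 → p2 → p1 → p4 on input 100.
No string of length < 3 is accepted (BFS exhausts all shorter strings without reaching an accepting state), and 100 is the lexicographically least accepting string of length 3.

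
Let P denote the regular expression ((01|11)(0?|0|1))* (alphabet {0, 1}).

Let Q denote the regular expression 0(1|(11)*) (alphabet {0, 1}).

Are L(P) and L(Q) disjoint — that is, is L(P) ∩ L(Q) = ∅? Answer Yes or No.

The string 01 is accepted by both P and Q.
Hence L(P) ∩ L(Q) ≠ ∅.

No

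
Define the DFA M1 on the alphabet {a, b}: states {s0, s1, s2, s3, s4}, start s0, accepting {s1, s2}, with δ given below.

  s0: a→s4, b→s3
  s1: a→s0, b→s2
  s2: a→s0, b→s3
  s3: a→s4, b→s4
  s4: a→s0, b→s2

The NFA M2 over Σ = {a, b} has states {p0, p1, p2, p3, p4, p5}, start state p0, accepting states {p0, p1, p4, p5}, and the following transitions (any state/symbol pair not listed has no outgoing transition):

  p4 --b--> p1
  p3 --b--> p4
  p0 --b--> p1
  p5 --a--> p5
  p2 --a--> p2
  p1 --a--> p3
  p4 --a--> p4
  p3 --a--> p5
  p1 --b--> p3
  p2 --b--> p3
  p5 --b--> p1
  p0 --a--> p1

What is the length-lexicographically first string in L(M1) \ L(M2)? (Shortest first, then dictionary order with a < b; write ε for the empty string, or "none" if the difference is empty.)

ab

The string ab is accepted by M1 but not by M2.
No shorter string lies in the difference, and ab is the lexicographically first length-2 string in L(M1) \ L(M2).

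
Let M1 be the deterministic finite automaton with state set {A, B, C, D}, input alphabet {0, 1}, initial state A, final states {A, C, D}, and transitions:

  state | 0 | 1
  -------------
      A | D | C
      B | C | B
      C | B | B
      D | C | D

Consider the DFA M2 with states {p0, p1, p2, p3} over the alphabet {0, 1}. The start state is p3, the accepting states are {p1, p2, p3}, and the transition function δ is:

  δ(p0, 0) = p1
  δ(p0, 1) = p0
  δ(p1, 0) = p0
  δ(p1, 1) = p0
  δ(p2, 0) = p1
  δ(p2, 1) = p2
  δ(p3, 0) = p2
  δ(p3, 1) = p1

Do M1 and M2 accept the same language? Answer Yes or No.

Yes

Exploring the product automaton M1 × M2 from the start pair (A, p3), following both machines on each input symbol, reaches 4 state pairs: (A, p3), (D, p2), (C, p1), (B, p0).
M1 accepts in {A, C, D} and M2 accepts in {p1, p2, p3}. In every reachable pair the two components are either both accepting — (A, p3), (D, p2), (C, p1) — or both non-accepting, so no string is accepted by exactly one of the machines: L(M1) \ L(M2) and L(M2) \ L(M1) are both empty.
Hence every string is accepted by M1 iff it is accepted by M2, and the two languages coincide.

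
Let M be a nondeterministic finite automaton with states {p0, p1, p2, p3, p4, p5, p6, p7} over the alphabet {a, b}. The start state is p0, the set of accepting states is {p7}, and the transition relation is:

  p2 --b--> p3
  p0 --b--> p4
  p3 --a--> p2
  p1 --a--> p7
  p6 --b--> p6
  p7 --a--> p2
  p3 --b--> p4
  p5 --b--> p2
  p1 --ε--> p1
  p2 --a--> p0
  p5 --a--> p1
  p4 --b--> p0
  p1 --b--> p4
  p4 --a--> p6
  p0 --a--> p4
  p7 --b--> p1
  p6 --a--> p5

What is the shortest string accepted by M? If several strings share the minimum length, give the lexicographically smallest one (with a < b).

A breadth-first search from p0 reaches an accepting state first via the path p0 → p4 → p6 → p5 → p1 → p7 on input aaaaa.
No string of length < 5 is accepted (BFS exhausts all shorter strings without reaching an accepting state), and aaaaa is the lexicographically least accepting string of length 5.

aaaaa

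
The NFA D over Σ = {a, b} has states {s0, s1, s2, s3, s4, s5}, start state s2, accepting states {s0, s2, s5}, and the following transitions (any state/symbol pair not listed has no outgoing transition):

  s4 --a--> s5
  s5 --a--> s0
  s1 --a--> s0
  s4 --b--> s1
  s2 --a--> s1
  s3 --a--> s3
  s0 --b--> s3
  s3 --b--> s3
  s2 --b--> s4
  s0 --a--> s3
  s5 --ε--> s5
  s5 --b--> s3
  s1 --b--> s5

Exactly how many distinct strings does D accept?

9

The useful subgraph on states {s0, s1, s2, s4, s5} is acyclic, so L(D) is finite; the longest accepting path visits 5 useful states, giving maximum string length 4.
Counting accepting paths from s2 by length: 1 of length 0, 3 of length 2, 4 of length 3, 1 of length 4. Total 9.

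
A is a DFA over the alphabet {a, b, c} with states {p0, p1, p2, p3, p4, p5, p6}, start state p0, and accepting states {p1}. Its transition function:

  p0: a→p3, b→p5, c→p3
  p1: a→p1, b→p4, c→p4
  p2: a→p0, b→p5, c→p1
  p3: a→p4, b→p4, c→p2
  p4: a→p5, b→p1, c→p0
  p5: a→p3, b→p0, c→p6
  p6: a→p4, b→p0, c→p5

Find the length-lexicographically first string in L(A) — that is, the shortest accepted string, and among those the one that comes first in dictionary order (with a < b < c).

aab

A breadth-first search from p0 reaches an accepting state first via the path p0 → p3 → p4 → p1 on input aab.
No string of length < 3 is accepted (BFS exhausts all shorter strings without reaching an accepting state), and aab is the lexicographically least accepting string of length 3.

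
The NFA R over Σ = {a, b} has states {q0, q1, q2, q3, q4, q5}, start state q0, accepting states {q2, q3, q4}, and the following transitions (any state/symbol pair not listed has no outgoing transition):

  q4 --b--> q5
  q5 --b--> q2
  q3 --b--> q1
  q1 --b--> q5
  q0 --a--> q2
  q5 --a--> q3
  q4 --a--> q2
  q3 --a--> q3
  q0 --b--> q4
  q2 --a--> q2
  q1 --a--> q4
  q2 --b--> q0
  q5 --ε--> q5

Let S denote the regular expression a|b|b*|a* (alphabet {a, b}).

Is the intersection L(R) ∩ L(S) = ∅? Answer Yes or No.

No

The string a is accepted by both R and S.
Hence L(R) ∩ L(S) ≠ ∅.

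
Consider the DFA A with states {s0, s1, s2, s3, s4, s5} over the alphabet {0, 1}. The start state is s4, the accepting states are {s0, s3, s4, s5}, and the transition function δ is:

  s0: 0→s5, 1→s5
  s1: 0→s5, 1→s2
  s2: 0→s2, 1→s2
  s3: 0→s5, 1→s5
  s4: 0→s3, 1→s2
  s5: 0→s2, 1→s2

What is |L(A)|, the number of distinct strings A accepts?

4

The useful subgraph on states {s3, s4, s5} is acyclic, so L(A) is finite; the longest accepting path visits 3 useful states, giving maximum string length 2.
Counting accepting paths from s4 by length: 1 of length 0, 1 of length 1, 2 of length 2. Total 4.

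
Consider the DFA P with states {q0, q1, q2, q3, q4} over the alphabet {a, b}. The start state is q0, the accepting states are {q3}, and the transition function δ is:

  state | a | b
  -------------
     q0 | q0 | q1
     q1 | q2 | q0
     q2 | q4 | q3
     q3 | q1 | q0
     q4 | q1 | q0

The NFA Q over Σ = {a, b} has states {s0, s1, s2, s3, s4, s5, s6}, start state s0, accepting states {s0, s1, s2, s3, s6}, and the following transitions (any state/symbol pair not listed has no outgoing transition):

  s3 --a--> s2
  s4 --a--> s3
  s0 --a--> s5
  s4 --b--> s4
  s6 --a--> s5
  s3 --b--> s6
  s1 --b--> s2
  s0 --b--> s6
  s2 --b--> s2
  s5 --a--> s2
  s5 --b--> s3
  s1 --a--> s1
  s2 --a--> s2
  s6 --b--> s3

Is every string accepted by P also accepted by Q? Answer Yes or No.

Yes

Exploring the product automaton P × Q from the start pair (q0, s0), following both machines on each input symbol, reaches 13 state pairs: (q0, s0), (q0, s5), (q1, s6), (q0, s2), (q1, s3), (q2, s5), (q0, s3), (q1, s2), (q2, s2), (q0, s6), (q4, s2), (q3, s3), (q3, s2).
P accepts in {q3} and Q accepts in {s0, s1, s2, s3, s6}. The reachable pairs whose P-component is accepting are (q3, s3), (q3, s2); in each of them the Q-component is accepting too, so the product for L(P) \ L(Q) (P-component accepting, Q-component rejecting) has no reachable accepting pair and the difference is empty.
Hence every string in L(P) is also in L(Q).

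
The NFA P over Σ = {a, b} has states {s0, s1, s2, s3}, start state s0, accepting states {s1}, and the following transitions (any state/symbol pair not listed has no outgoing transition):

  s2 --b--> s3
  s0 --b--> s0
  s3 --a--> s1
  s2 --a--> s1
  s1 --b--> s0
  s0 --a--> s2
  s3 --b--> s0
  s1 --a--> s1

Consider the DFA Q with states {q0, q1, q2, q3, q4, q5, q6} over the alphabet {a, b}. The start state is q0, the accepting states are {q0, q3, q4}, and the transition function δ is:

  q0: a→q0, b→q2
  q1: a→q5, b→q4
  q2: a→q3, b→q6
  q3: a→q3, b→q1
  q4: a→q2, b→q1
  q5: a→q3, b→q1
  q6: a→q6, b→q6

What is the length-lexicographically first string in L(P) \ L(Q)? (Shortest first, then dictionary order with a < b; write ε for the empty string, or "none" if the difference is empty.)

The string baba is accepted by P but not by Q.
No shorter string lies in the difference, and baba is the lexicographically first length-4 string in L(P) \ L(Q).

baba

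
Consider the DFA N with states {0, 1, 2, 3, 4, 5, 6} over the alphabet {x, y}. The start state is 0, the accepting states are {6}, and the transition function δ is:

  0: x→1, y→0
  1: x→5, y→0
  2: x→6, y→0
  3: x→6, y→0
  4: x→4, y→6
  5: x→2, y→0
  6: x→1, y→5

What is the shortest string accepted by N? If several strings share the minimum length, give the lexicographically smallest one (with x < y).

xxxx

A breadth-first search from 0 reaches an accepting state first via the path 0 → 1 → 5 → 2 → 6 on input xxxx.
No string of length < 4 is accepted (BFS exhausts all shorter strings without reaching an accepting state), and xxxx is the lexicographically least accepting string of length 4.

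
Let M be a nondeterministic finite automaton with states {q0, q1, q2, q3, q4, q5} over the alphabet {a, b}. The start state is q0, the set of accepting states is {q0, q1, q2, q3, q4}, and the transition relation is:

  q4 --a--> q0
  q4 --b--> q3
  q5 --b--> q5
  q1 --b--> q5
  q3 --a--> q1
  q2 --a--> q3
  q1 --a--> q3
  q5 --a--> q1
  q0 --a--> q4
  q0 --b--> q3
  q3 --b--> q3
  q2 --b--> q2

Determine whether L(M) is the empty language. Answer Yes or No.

The empty string ε is accepted: the run q0 ends in the accepting state q0.
Since at least one string is accepted, L(M) is not empty.

No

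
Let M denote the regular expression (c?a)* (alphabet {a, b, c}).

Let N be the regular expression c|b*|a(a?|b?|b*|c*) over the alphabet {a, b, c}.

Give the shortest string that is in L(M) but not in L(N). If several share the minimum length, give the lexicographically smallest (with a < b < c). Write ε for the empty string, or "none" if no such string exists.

The string ca is accepted by M but not by N.
No shorter string lies in the difference, and ca is the lexicographically first length-2 string in L(M) \ L(N).

ca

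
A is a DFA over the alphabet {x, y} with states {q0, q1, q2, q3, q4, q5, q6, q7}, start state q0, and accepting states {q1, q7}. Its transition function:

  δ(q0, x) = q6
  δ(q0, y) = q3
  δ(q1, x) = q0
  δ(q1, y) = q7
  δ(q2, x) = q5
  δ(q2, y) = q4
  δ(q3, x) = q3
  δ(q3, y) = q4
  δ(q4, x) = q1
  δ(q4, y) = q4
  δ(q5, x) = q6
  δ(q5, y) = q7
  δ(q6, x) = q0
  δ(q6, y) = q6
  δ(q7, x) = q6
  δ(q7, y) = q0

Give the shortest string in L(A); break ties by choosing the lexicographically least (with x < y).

yyx

A breadth-first search from q0 reaches an accepting state first via the path q0 → q3 → q4 → q1 on input yyx.
No string of length < 3 is accepted (BFS exhausts all shorter strings without reaching an accepting state), and yyx is the lexicographically least accepting string of length 3.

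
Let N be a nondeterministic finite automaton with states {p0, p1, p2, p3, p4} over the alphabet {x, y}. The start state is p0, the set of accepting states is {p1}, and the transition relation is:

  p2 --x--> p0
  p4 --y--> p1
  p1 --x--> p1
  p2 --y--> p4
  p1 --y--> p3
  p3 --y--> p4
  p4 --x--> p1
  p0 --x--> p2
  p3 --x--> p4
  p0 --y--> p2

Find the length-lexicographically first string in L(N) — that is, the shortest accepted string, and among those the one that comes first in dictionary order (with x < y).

xyx

A breadth-first search from p0 reaches an accepting state first via the path p0 → p2 → p4 → p1 on input xyx.
No string of length < 3 is accepted (BFS exhausts all shorter strings without reaching an accepting state), and xyx is the lexicographically least accepting string of length 3.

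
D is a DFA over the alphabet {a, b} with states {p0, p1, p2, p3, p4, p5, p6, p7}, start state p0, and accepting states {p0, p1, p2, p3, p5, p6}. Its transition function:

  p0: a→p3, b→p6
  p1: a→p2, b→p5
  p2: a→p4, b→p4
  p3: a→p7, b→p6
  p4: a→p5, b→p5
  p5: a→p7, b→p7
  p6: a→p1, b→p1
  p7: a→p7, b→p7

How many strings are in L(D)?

The useful subgraph on states {p0, p1, p2, p3, p4, p5, p6} is acyclic, so L(D) is finite; the longest accepting path visits 7 useful states, giving maximum string length 6.
Counting accepting paths from p0 by length: 1 of length 0, 2 of length 1, 3 of length 2, 6 of length 3, 4 of length 4, 8 of length 5, 8 of length 6. Total 32.

32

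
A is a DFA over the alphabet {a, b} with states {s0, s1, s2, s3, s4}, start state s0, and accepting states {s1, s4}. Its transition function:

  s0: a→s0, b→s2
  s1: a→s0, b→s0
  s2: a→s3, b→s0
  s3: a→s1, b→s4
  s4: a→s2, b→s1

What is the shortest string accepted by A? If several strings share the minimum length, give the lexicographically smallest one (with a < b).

baa

A breadth-first search from s0 reaches an accepting state first via the path s0 → s2 → s3 → s1 on input baa.
No string of length < 3 is accepted (BFS exhausts all shorter strings without reaching an accepting state), and baa is the lexicographically least accepting string of length 3.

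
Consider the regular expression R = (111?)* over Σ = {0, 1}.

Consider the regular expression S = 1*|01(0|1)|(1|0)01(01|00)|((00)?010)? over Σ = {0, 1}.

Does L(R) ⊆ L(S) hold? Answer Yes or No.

Yes

Converting the expression R to a DFA (subset construction, then merging equivalent states) gives the minimal DFA with states {r0, r1, r2, r3}, start state r0, accepting states {r0, r3} and transitions r0: 0→r1, 1→r2; r1: 0→r1, 1→r1; r2: 0→r1, 1→r3; r3: 0→r1, 1→r3.
Converting the expression S to a DFA (subset construction, then merging equivalent states) gives the minimal DFA with states {s0, s1, s2, s3, s4, s5, s6, s7, s8, s9, s10, s11}, start state s0, accepting states {s0, s2, s6, s9} and transitions s0: 0→s1, 1→s2; s1: 0→s3, 1→s4; s2: 0→s5, 1→s6; s3: 0→s7, 1→s8; s4: 0→s9, 1→s9; s5: 0→s10, 1→s8; s6: 0→s10, 1→s6; s7: 0→s10, 1→s11; s8: 0→s4, 1→s10; s9: 0→s10, 1→s10; s10: 0→s10, 1→s10; s11: 0→s9, 1→s10.
Exploring the product automaton R × S from the start pair (r0, s0), following both machines on each input symbol, reaches 12 state pairs: (r0, s0), (r1, s1), (r2, s2), (r1, s3), (r1, s4), (r1, s5), (r3, s6), (r1, s7), (r1, s8), (r1, s9), (r1, s10), (r1, s11).
R accepts in {r0, r3} and S accepts in {s0, s2, s6, s9}. The reachable pairs whose R-component is accepting are (r0, s0), (r3, s6); in each of them the S-component is accepting too, so the product for L(R) \ L(S) (R-component accepting, S-component rejecting) has no reachable accepting pair and the difference is empty.
Hence every string in L(R) is also in L(S).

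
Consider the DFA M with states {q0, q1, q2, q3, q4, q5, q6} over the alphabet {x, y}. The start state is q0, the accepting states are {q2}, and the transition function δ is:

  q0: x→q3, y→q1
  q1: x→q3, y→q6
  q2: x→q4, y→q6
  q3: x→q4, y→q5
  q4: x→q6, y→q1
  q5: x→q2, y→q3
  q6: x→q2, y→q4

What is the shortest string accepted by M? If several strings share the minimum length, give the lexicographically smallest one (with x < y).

A breadth-first search from q0 reaches an accepting state first via the path q0 → q3 → q5 → q2 on input xyx.
No string of length < 3 is accepted (BFS exhausts all shorter strings without reaching an accepting state), and xyx is the lexicographically least accepting string of length 3.

xyx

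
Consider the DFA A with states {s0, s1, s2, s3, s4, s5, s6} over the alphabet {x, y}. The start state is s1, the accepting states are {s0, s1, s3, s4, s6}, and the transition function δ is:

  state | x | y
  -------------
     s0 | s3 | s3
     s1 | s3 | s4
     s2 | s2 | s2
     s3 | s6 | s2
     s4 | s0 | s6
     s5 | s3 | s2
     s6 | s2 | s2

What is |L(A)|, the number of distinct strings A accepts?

10

The useful subgraph on states {s0, s1, s3, s4, s6} is acyclic, so L(A) is finite; the longest accepting path visits 5 useful states, giving maximum string length 4.
Counting accepting paths from s1 by length: 1 of length 0, 2 of length 1, 3 of length 2, 2 of length 3, 2 of length 4. Total 10.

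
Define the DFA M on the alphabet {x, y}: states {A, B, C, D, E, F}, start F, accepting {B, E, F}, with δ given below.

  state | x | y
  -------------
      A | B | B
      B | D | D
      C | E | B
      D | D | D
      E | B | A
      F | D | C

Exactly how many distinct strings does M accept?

The useful subgraph on states {A, B, C, E, F} is acyclic, so L(M) is finite; the longest accepting path visits 5 useful states, giving maximum string length 4.
Counting accepting paths from F by length: 1 of length 0, 2 of length 2, 1 of length 3, 2 of length 4. Total 6.

6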